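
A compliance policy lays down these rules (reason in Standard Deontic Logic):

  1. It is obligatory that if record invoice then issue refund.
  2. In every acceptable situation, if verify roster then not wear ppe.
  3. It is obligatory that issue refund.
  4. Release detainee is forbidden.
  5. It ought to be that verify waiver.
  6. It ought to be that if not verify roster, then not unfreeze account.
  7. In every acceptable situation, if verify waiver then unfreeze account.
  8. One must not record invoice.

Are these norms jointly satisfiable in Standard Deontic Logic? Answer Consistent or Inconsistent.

Premise 1 is O(record_invoice → issue_refund); even if O(issue_refund) held, inferring O(record_invoice) would be affirming the consequent — invalid.
So O(record_invoice) is not derivable, and the apparent clash with O(¬record_invoice) does not arise.
A world satisfying every obligation exists (e.g. issue_refund=true, record_invoice=false, release_detainee=false, unfreeze_account=true, verify_roster=true, verify_waiver=true, wear_ppe=false); no atom is both obligatory and forbidden, so the set is consistent.

Consistent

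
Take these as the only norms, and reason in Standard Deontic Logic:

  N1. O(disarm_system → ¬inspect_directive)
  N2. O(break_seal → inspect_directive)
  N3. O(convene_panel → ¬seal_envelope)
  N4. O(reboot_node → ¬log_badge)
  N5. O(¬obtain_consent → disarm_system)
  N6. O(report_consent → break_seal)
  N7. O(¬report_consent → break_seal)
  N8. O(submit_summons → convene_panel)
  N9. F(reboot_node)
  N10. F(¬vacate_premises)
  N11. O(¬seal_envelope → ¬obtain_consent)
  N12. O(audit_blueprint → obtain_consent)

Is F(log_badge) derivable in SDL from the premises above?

No

Premise 4 is O(reboot_node → ¬log_badge), but O(reboot_node) is not derivable from the premises, so it does not yield O(¬log_badge).
No other premise forces O(¬log_badge). An ideal world satisfying every premise can still have log_badge true, so F(log_badge) is not derivable.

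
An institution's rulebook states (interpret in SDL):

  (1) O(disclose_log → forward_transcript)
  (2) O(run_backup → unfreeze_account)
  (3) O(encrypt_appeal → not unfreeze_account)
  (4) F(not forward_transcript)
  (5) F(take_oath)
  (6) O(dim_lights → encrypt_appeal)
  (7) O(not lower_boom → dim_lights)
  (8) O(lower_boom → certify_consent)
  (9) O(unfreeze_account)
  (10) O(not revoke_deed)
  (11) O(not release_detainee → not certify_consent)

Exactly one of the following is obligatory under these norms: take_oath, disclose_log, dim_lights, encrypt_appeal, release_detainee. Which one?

release_detainee

Premise 9 states O(unfreeze_account) outright.
Premise 3, O(encrypt_appeal → not unfreeze_account), contraposes to O(unfreeze_account → not encrypt_appeal); with O(unfreeze_account) we get O(not encrypt_appeal).
Premise 6 is O(dim_lights → encrypt_appeal); contrapositively O(not encrypt_appeal → not dim_lights). Since O(not encrypt_appeal) holds, K gives O(not dim_lights).
The contrapositive of premise 7 (O(not lower_boom → dim_lights)) is O(not dim_lights → lower_boom), and O(not dim_lights) is already established, so O(lower_boom).
Applying K to premise 8 (O(lower_boom → certify_consent)) and O(lower_boom) yields O(certify_consent).
Premise 11 is O(not release_detainee → not certify_consent); contrapositively O(certify_consent → release_detainee). Since O(certify_consent) holds, K gives O(release_detainee).
So O(release_detainee) holds — release_detainee is obligatory. None of the other listed options is made obligatory by any chain of premises.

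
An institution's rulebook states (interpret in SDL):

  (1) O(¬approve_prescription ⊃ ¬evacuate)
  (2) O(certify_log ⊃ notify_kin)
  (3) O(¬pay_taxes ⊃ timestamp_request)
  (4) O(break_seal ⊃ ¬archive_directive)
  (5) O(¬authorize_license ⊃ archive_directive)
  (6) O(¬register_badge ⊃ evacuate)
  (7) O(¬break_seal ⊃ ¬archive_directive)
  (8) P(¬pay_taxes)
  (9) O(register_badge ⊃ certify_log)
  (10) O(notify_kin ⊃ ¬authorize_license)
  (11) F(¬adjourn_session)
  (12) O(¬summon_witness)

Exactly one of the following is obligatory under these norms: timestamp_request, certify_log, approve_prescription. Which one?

approve_prescription

Premises 7 and 4 are O(¬break_seal ⊃ ¬archive_directive) and O(break_seal ⊃ ¬archive_directive); every ideal world satisfies ¬break_seal or break_seal, so in either case ¬archive_directive holds — hence O(¬archive_directive).
The contrapositive of premise 5 (O(¬authorize_license ⊃ archive_directive)) is O(¬archive_directive ⊃ authorize_license), and O(¬archive_directive) is already established, so O(authorize_license).
Premise 10 is O(notify_kin ⊃ ¬authorize_license); contrapositively O(authorize_license ⊃ ¬notify_kin). Since O(authorize_license) holds, K gives O(¬notify_kin).
The contrapositive of premise 2 (O(certify_log ⊃ notify_kin)) is O(¬notify_kin ⊃ ¬certify_log), and O(¬notify_kin) is already established, so O(¬certify_log).
The contrapositive of premise 9 (O(register_badge ⊃ certify_log)) is O(¬certify_log ⊃ ¬register_badge), and O(¬certify_log) is already established, so O(¬register_badge).
With premise 6, O(¬register_badge ⊃ evacuate), the K-axiom yields O(evacuate).
The contrapositive of premise 1 (O(¬approve_prescription ⊃ ¬evacuate)) is O(evacuate ⊃ approve_prescription), and O(evacuate) is already established, so O(approve_prescription).
So O(approve_prescription) holds — approve_prescription is obligatory. None of the other listed options is made obligatory by any chain of premises.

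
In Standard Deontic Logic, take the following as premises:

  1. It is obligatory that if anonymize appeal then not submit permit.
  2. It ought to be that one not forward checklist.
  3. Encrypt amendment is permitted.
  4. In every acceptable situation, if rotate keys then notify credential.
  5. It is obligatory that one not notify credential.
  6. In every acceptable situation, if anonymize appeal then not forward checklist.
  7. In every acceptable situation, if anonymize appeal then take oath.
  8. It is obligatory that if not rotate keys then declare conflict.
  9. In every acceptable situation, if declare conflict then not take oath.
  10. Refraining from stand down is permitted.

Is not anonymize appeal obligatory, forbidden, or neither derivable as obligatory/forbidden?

Premise 5 states O(¬notify_credential) outright.
The contrapositive of premise 4 (O(rotate_keys → notify_credential)) is O(¬notify_credential → ¬rotate_keys), and O(¬notify_credential) is already established, so O(¬rotate_keys).
Applying K to premise 8 (O(¬rotate_keys → declare_conflict)) and O(¬rotate_keys) yields O(declare_conflict).
With premise 9, O(declare_conflict → ¬take_oath), the K-axiom yields O(¬take_oath).
Premise 7 is O(anonymize_appeal → take_oath); contrapositively O(¬take_oath → ¬anonymize_appeal). Since O(¬take_oath) holds, K gives O(¬anonymize_appeal).
Premises 1, 2, 3, 6, 10 do not contribute to this derivation.
Hence ¬anonymize_appeal is obligatory.

Obligatory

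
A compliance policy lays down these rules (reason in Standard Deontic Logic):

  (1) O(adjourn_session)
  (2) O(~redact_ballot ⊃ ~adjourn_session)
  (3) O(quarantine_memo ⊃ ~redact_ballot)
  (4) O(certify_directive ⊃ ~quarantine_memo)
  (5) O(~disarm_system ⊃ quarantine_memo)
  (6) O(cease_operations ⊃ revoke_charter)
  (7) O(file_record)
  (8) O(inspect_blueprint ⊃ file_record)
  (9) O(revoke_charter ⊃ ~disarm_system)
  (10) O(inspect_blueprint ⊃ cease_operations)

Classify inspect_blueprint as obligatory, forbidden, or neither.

Premise 1 states O(adjourn_session) outright.
Premise 2 is O(~redact_ballot ⊃ ~adjourn_session); contrapositively O(adjourn_session ⊃ redact_ballot). Since O(adjourn_session) holds, K gives O(redact_ballot).
Premise 3, O(quarantine_memo ⊃ ~redact_ballot), contraposes to O(redact_ballot ⊃ ~quarantine_memo); with O(redact_ballot) we get O(~quarantine_memo).
The contrapositive of premise 5 (O(~disarm_system ⊃ quarantine_memo)) is O(~quarantine_memo ⊃ disarm_system), and O(~quarantine_memo) is already established, so O(disarm_system).
The contrapositive of premise 9 (O(revoke_charter ⊃ ~disarm_system)) is O(disarm_system ⊃ ~revoke_charter), and O(disarm_system) is already established, so O(~revoke_charter).
Premise 6 is O(cease_operations ⊃ revoke_charter); contrapositively O(~revoke_charter ⊃ ~cease_operations). Since O(~revoke_charter) holds, K gives O(~cease_operations).
The contrapositive of premise 10 (O(inspect_blueprint ⊃ cease_operations)) is O(~cease_operations ⊃ ~inspect_blueprint), and O(~cease_operations) is already established, so O(~inspect_blueprint).
Premises 4, 7, 8 do not contribute to this derivation.
Thus O(~inspect_blueprint), which is F(inspect_blueprint): inspect_blueprint is forbidden.

Forbidden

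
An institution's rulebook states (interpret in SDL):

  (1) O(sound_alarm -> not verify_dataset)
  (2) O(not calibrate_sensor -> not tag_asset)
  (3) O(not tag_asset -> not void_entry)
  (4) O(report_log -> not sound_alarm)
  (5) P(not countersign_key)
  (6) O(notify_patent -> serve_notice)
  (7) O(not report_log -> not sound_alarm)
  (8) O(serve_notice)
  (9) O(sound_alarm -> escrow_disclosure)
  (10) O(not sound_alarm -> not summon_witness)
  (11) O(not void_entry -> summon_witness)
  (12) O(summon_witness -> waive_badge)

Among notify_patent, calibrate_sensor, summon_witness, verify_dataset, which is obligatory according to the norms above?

calibrate_sensor

Premises 4 and 7 are O(report_log -> not sound_alarm) and O(not report_log -> not sound_alarm); every ideal world satisfies report_log or not report_log, so in either case not sound_alarm holds — hence O(not sound_alarm).
With premise 10, O(not sound_alarm -> not summon_witness), the K-axiom yields O(not summon_witness).
Premise 11, O(not void_entry -> summon_witness), contraposes to O(not summon_witness -> void_entry); with O(not summon_witness) we get O(void_entry).
Premise 3, O(not tag_asset -> not void_entry), contraposes to O(void_entry -> tag_asset); with O(void_entry) we get O(tag_asset).
Premise 2 is O(not calibrate_sensor -> not tag_asset); contrapositively O(tag_asset -> calibrate_sensor). Since O(tag_asset) holds, K gives O(calibrate_sensor).
So O(calibrate_sensor) holds — calibrate_sensor is obligatory. None of the other listed options is made obligatory by any chain of premises.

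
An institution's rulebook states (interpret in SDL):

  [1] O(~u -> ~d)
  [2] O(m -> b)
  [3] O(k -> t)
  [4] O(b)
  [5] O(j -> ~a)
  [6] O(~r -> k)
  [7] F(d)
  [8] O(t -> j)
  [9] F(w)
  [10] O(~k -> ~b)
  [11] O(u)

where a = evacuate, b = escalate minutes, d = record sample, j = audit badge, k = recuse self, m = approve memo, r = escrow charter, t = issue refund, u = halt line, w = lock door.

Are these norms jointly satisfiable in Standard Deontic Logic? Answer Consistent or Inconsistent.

Premise 1 is O(~u -> ~d); even if O(~d) held, inferring O(~u) would be affirming the consequent — invalid.
So O(~u) is not derivable, and the apparent clash with O(u) does not arise.
A world satisfying every obligation exists (e.g. a=false, b=true, d=false, j=true, k=true, m=false, r=false, t=true, u=true, w=false); no atom is both obligatory and forbidden, so the set is consistent.

Consistent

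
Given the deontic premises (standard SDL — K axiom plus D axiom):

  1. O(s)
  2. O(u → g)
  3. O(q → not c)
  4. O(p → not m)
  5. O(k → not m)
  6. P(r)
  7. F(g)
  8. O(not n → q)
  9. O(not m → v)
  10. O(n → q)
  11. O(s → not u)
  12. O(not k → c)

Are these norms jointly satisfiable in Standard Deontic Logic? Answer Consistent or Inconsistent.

Premise 2 is O(u → g), but O(u) is not derivable from the premises, so it does not yield O(g).
So O(g) is not derivable, and the apparent clash with O(not g) does not arise.
A world satisfying every obligation exists (e.g. c=false, g=false, k=true, m=false, n=false, p=false, q=true, r=false, s=true, u=false, v=true); no atom is both obligatory and forbidden, so the set is consistent.

Consistent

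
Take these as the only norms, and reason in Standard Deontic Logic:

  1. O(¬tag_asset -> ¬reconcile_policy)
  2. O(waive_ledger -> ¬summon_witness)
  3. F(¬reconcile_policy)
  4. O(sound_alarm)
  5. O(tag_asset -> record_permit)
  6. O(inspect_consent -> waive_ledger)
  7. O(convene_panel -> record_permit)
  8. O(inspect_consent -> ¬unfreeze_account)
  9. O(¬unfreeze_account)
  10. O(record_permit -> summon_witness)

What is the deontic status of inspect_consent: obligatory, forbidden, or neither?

Forbidden

Premise 3 is F(¬reconcile_policy), i.e. O(reconcile_policy).
Premise 1 is O(¬tag_asset -> ¬reconcile_policy); contrapositively O(reconcile_policy -> tag_asset). Since O(reconcile_policy) holds, K gives O(tag_asset).
From O(tag_asset) and premise 5, O(tag_asset -> record_permit), we obtain O(record_permit).
Premise 10 is O(record_permit -> summon_witness); since O(record_permit), deontic closure gives O(summon_witness).
Premise 2 is O(waive_ledger -> ¬summon_witness); contrapositively O(summon_witness -> ¬waive_ledger). Since O(summon_witness) holds, K gives O(¬waive_ledger).
The contrapositive of premise 6 (O(inspect_consent -> waive_ledger)) is O(¬waive_ledger -> ¬inspect_consent), and O(¬waive_ledger) is already established, so O(¬inspect_consent).
Premises 4, 7, 8, 9 do not contribute to this derivation.
Thus O(¬inspect_consent), which is F(inspect_consent): inspect_consent is forbidden.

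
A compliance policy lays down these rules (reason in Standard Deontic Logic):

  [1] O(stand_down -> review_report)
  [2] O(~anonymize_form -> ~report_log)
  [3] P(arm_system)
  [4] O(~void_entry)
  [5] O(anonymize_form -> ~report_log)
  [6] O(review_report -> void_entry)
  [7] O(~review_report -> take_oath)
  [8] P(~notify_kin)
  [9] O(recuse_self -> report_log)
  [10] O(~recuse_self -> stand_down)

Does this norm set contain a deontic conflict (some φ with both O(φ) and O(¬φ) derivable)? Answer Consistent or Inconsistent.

Inconsistent

Premises 5 and 2 cover both cases: O(anonymize_form -> ~report_log) and O(~anonymize_form -> ~report_log). Since anonymize_form ∨ ~anonymize_form is a tautology, O(~report_log) follows.
The contrapositive of premise 9 (O(recuse_self -> report_log)) is O(~report_log -> ~recuse_self), and O(~report_log) is already established, so O(~recuse_self).
Premise 10 is O(~recuse_self -> stand_down); since O(~recuse_self), deontic closure gives O(stand_down).
With premise 1, O(stand_down -> review_report), the K-axiom yields O(review_report).
From O(review_report) and premise 6, O(review_report -> void_entry), we obtain O(void_entry).
But premise 4 directly asserts O(~void_entry).
We now have both O(void_entry) and O(~void_entry) — void_entry is simultaneously obligatory and forbidden, violating the D-axiom.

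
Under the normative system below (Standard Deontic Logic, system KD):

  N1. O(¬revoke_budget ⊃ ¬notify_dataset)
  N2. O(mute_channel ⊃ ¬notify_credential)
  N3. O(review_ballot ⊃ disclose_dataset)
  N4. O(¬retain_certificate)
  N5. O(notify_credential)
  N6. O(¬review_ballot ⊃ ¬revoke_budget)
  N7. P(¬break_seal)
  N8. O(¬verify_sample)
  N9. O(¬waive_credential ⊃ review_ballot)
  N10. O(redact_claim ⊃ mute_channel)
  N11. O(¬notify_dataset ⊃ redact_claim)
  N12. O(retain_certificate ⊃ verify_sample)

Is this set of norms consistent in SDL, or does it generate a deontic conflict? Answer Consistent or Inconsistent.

Premise 12 is O(retain_certificate ⊃ verify_sample), but O(retain_certificate) is not derivable from the premises, so it does not yield O(verify_sample).
So O(verify_sample) is not derivable, and the apparent clash with O(¬verify_sample) does not arise.
A world satisfying every obligation exists (e.g. break_seal=false, disclose_dataset=true, mute_channel=false, notify_credential=true, notify_dataset=true, redact_claim=false, retain_certificate=false, review_ballot=true, revoke_budget=true, verify_sample=false, waive_credential=false); no atom is both obligatory and forbidden, so the set is consistent.

Consistent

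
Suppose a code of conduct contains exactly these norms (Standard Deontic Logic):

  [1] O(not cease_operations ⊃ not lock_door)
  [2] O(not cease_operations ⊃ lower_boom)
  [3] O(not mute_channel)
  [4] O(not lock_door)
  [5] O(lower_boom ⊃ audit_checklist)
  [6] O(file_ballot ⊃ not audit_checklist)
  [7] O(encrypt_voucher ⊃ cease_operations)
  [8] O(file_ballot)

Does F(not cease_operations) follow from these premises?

Premise 8 gives O(file_ballot).
With premise 6, O(file_ballot ⊃ not audit_checklist), the K-axiom yields O(not audit_checklist).
Premise 5 is O(lower_boom ⊃ audit_checklist); contrapositively O(not audit_checklist ⊃ not lower_boom). Since O(not audit_checklist) holds, K gives O(not lower_boom).
The contrapositive of premise 2 (O(not cease_operations ⊃ lower_boom)) is O(not lower_boom ⊃ cease_operations), and O(not lower_boom) is already established, so O(cease_operations).
Premises 1, 3, 4, 7 do not contribute to this derivation.
So O(cease_operations) holds, i.e. F(not cease_operations). The claim follows.

Yes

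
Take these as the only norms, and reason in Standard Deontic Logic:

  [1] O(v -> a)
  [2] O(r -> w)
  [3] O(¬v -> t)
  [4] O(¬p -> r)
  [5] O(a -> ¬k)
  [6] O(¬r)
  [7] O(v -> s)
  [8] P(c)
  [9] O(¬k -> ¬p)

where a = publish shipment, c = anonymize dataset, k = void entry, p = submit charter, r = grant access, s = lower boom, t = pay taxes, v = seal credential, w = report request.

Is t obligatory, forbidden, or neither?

Obligatory

Premise 6 gives O(¬r).
The contrapositive of premise 4 (O(¬p -> r)) is O(¬r -> p), and O(¬r) is already established, so O(p).
Premise 9 is O(¬k -> ¬p); contrapositively O(p -> k). Since O(p) holds, K gives O(k).
Premise 5 is O(a -> ¬k); contrapositively O(k -> ¬a). Since O(k) holds, K gives O(¬a).
The contrapositive of premise 1 (O(v -> a)) is O(¬a -> ¬v), and O(¬a) is already established, so O(¬v).
From O(¬v) and premise 3, O(¬v -> t), we obtain O(t).
Premises 2, 7, 8 do not contribute to this derivation.
Hence t is obligatory.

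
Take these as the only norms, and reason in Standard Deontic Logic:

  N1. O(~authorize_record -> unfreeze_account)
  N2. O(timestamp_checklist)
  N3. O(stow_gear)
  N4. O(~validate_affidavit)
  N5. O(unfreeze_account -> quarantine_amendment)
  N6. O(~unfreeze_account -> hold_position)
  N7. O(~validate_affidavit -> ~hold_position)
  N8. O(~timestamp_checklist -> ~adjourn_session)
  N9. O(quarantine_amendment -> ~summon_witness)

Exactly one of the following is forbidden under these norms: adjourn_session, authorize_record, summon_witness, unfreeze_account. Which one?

summon_witness

Premise 4 states O(~validate_affidavit) outright.
With premise 7, O(~validate_affidavit -> ~hold_position), the K-axiom yields O(~hold_position).
Premise 6, O(~unfreeze_account -> hold_position), contraposes to O(~hold_position -> unfreeze_account); with O(~hold_position) we get O(unfreeze_account).
Premise 5 is O(unfreeze_account -> quarantine_amendment); since O(unfreeze_account), deontic closure gives O(quarantine_amendment).
From O(quarantine_amendment) and premise 9, O(quarantine_amendment -> ~summon_witness), we obtain O(~summon_witness).
So O(~summon_witness) holds, i.e. summon_witness is forbidden. None of the other listed options is forbidden under the premises.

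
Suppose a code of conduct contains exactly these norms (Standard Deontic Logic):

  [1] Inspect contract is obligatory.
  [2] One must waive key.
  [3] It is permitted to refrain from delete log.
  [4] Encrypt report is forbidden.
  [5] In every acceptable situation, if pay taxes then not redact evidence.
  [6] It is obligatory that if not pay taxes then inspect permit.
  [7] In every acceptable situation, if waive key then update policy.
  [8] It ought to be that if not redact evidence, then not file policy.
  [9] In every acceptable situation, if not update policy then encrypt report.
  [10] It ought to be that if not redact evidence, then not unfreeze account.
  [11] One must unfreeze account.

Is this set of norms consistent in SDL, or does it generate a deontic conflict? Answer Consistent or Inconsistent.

Consistent

Premise 9 is O(¬update_policy → encrypt_report), but O(¬update_policy) is not derivable from the premises, so it does not yield O(encrypt_report).
So O(encrypt_report) is not derivable, and the apparent clash with O(¬encrypt_report) does not arise.
A world satisfying every obligation exists (e.g. delete_log=false, encrypt_report=false, file_policy=false, inspect_contract=true, inspect_permit=true, pay_taxes=false, redact_evidence=true, unfreeze_account=true, update_policy=true, waive_key=true); no atom is both obligatory and forbidden, so the set is consistent.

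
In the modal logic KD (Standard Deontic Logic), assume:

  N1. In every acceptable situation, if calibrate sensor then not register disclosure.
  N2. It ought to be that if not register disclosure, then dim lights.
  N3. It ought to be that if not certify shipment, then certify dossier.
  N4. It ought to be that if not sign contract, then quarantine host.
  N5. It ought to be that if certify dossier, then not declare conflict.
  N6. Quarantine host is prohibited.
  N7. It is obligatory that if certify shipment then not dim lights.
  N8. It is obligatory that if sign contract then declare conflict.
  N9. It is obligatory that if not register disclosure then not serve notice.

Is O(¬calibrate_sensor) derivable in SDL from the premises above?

F(quarantine_host) at premise 6 means O(¬quarantine_host).
Premise 4, O(¬sign_contract → quarantine_host), contraposes to O(¬quarantine_host → sign_contract); with O(¬quarantine_host) we get O(sign_contract).
With premise 8, O(sign_contract → declare_conflict), the K-axiom yields O(declare_conflict).
Premise 5 is O(certify_dossier → ¬declare_conflict); contrapositively O(declare_conflict → ¬certify_dossier). Since O(declare_conflict) holds, K gives O(¬certify_dossier).
Premise 3 is O(¬certify_shipment → certify_dossier); contrapositively O(¬certify_dossier → certify_shipment). Since O(¬certify_dossier) holds, K gives O(certify_shipment).
Premise 7 is O(certify_shipment → ¬dim_lights); since O(certify_shipment), deontic closure gives O(¬dim_lights).
The contrapositive of premise 2 (O(¬register_disclosure → dim_lights)) is O(¬dim_lights → register_disclosure), and O(¬dim_lights) is already established, so O(register_disclosure).
Premise 1 is O(calibrate_sensor → ¬register_disclosure); contrapositively O(register_disclosure → ¬calibrate_sensor). Since O(register_disclosure) holds, K gives O(¬calibrate_sensor).
Premise 9 does not contribute to this derivation.
So O(¬calibrate_sensor) follows.

Yes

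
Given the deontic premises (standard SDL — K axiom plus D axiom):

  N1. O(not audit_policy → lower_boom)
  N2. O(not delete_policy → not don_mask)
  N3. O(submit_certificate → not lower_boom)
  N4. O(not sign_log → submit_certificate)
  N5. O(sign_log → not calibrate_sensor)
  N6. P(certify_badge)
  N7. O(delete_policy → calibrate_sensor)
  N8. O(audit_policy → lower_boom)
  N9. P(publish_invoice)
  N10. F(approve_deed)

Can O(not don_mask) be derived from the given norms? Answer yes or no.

Yes

Premises 8 and 1 cover both cases: O(audit_policy → lower_boom) and O(not audit_policy → lower_boom). Since audit_policy ∨ not audit_policy is a tautology, O(lower_boom) follows.
Premise 3, O(submit_certificate → not lower_boom), contraposes to O(lower_boom → not submit_certificate); with O(lower_boom) we get O(not submit_certificate).
The contrapositive of premise 4 (O(not sign_log → submit_certificate)) is O(not submit_certificate → sign_log), and O(not submit_certificate) is already established, so O(sign_log).
From O(sign_log) and premise 5, O(sign_log → not calibrate_sensor), we obtain O(not calibrate_sensor).
Premise 7 is O(delete_policy → calibrate_sensor); contrapositively O(not calibrate_sensor → not delete_policy). Since O(not calibrate_sensor) holds, K gives O(not delete_policy).
With premise 2, O(not delete_policy → not don_mask), the K-axiom yields O(not don_mask).
Premises 6, 9, 10 do not contribute to this derivation.
So O(not don_mask) follows.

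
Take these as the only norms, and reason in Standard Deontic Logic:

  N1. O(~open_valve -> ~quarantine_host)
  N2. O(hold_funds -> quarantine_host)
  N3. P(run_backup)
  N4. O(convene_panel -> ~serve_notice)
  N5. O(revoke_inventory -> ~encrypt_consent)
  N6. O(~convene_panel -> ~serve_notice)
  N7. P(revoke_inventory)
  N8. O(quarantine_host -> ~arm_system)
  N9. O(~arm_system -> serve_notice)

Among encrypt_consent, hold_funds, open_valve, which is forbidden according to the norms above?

hold_funds

Premises 6 and 4 cover both cases: O(~convene_panel -> ~serve_notice) and O(convene_panel -> ~serve_notice). Since ~convene_panel ∨ convene_panel is a tautology, O(~serve_notice) follows.
Premise 9, O(~arm_system -> serve_notice), contraposes to O(~serve_notice -> arm_system); with O(~serve_notice) we get O(arm_system).
The contrapositive of premise 8 (O(quarantine_host -> ~arm_system)) is O(arm_system -> ~quarantine_host), and O(arm_system) is already established, so O(~quarantine_host).
The contrapositive of premise 2 (O(hold_funds -> quarantine_host)) is O(~quarantine_host -> ~hold_funds), and O(~quarantine_host) is already established, so O(~hold_funds).
So O(~hold_funds) holds, i.e. hold_funds is forbidden. None of the other listed options is forbidden under the premises.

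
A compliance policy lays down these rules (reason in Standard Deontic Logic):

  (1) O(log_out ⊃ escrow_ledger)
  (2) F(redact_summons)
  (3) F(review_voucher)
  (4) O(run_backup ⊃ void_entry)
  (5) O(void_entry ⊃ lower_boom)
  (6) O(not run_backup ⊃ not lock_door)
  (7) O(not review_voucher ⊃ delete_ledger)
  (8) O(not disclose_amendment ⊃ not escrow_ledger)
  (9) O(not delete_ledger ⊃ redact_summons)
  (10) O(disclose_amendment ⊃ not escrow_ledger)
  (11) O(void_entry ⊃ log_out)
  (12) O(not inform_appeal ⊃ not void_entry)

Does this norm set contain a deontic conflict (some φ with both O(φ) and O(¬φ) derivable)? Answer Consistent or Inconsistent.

Premise 9 is O(not delete_ledger ⊃ redact_summons), but O(not delete_ledger) is not derivable from the premises, so it does not yield O(redact_summons).
So O(redact_summons) is not derivable, and the apparent clash with O(not redact_summons) does not arise.
A world satisfying every obligation exists (e.g. delete_ledger=true, disclose_amendment=false, escrow_ledger=false, inform_appeal=false, lock_door=false, log_out=false, lower_boom=false, redact_summons=false, review_voucher=false, run_backup=false, void_entry=false); no atom is both obligatory and forbidden, so the set is consistent.

Consistent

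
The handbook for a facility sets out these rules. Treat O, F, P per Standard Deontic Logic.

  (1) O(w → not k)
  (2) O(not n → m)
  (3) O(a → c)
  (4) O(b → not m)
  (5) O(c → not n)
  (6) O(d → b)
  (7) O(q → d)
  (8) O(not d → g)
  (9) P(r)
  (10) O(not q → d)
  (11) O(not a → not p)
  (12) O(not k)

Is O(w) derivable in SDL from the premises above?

Premise 1 is O(w → not k); even if O(not k) held, inferring O(w) would be affirming the consequent — invalid.
No other premise forces O(w). An ideal world satisfying every premise can still have w false, so O(w) is not derivable.

No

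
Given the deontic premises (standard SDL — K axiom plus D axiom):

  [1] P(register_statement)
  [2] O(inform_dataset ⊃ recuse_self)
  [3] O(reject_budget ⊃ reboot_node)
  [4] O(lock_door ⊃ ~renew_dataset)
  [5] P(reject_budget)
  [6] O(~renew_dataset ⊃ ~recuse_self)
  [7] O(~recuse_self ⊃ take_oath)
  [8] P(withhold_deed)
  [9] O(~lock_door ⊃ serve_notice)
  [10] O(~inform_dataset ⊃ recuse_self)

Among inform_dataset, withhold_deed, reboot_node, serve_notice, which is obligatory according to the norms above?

serve_notice

Premises 10 and 2 are O(~inform_dataset ⊃ recuse_self) and O(inform_dataset ⊃ recuse_self); every ideal world satisfies ~inform_dataset or inform_dataset, so in either case recuse_self holds — hence O(recuse_self).
Premise 6, O(~renew_dataset ⊃ ~recuse_self), contraposes to O(recuse_self ⊃ renew_dataset); with O(recuse_self) we get O(renew_dataset).
Premise 4, O(lock_door ⊃ ~renew_dataset), contraposes to O(renew_dataset ⊃ ~lock_door); with O(renew_dataset) we get O(~lock_door).
From O(~lock_door) and premise 9, O(~lock_door ⊃ serve_notice), we obtain O(serve_notice).
So O(serve_notice) holds — serve_notice is obligatory. None of the other listed options is made obligatory by any chain of premises.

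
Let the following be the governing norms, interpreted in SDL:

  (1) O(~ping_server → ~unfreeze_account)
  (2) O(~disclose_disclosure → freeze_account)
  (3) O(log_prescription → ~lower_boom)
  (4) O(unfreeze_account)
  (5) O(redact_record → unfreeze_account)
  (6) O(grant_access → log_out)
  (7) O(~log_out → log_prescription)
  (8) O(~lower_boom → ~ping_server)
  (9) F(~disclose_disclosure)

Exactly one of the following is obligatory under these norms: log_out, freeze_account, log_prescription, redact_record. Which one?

From premise 4 we have O(unfreeze_account).
Premise 1, O(~ping_server → ~unfreeze_account), contraposes to O(unfreeze_account → ping_server); with O(unfreeze_account) we get O(ping_server).
Premise 8 is O(~lower_boom → ~ping_server); contrapositively O(ping_server → lower_boom). Since O(ping_server) holds, K gives O(lower_boom).
Premise 3, O(log_prescription → ~lower_boom), contraposes to O(lower_boom → ~log_prescription); with O(lower_boom) we get O(~log_prescription).
Premise 7, O(~log_out → log_prescription), contraposes to O(~log_prescription → log_out); with O(~log_prescription) we get O(log_out).
So O(log_out) holds — log_out is obligatory. None of the other listed options is made obligatory by any chain of premises.

log_out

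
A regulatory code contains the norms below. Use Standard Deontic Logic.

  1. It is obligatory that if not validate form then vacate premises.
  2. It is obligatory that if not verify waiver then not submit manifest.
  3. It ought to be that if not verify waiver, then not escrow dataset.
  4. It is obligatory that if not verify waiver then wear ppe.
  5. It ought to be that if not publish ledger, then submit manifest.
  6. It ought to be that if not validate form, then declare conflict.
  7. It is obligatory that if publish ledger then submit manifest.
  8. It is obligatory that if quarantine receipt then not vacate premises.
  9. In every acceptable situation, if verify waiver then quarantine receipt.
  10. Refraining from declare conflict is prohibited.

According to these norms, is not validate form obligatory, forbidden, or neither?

Forbidden

Premises 5 and 7 are O(¬publish_ledger → submit_manifest) and O(publish_ledger → submit_manifest); every ideal world satisfies ¬publish_ledger or publish_ledger, so in either case submit_manifest holds — hence O(submit_manifest).
Premise 2 is O(¬verify_waiver → ¬submit_manifest); contrapositively O(submit_manifest → verify_waiver). Since O(submit_manifest) holds, K gives O(verify_waiver).
Premise 9 is O(verify_waiver → quarantine_receipt); since O(verify_waiver), deontic closure gives O(quarantine_receipt).
With premise 8, O(quarantine_receipt → ¬vacate_premises), the K-axiom yields O(¬vacate_premises).
Premise 1, O(¬validate_form → vacate_premises), contraposes to O(¬vacate_premises → validate_form); with O(¬vacate_premises) we get O(validate_form).
Premises 3, 4, 6, 10 do not contribute to this derivation.
Thus O(validate_form), which is F(¬validate_form): ¬validate_form is forbidden.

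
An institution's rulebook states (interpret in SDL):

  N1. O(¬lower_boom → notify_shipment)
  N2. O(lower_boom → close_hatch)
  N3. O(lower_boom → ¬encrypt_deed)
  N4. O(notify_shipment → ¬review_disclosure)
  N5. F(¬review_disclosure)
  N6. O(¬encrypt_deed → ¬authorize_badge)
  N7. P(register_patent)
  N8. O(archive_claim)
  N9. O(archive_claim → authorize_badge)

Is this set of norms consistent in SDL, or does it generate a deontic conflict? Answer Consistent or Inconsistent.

Premise 8 states O(archive_claim) outright.
Premise 9 is O(archive_claim → authorize_badge); since O(archive_claim), deontic closure gives O(authorize_badge).
Premise 6 is O(¬encrypt_deed → ¬authorize_badge); contrapositively O(authorize_badge → encrypt_deed). Since O(authorize_badge) holds, K gives O(encrypt_deed).
Premise 3 is O(lower_boom → ¬encrypt_deed); contrapositively O(encrypt_deed → ¬lower_boom). Since O(encrypt_deed) holds, K gives O(¬lower_boom).
With premise 1, O(¬lower_boom → notify_shipment), the K-axiom yields O(notify_shipment).
Applying K to premise 4 (O(notify_shipment → ¬review_disclosure)) and O(notify_shipment) yields O(¬review_disclosure).
However, F(¬review_disclosure) at premise 5 amounts to O(review_disclosure).
We now have both O(¬review_disclosure) and O(review_disclosure) — review_disclosure is simultaneously obligatory and forbidden, violating the D-axiom.

Inconsistent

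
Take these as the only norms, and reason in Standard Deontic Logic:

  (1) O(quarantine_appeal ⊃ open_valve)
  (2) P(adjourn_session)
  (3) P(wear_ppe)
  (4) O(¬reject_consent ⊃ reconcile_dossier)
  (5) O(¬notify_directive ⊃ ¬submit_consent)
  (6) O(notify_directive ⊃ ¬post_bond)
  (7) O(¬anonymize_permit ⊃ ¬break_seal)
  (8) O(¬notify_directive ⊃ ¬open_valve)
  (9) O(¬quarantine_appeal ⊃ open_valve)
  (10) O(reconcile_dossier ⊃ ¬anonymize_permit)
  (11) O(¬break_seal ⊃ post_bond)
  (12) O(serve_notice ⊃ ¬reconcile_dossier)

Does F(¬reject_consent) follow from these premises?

By case analysis on quarantine_appeal: premise 1 gives O(quarantine_appeal ⊃ open_valve) and premise 9 gives O(¬quarantine_appeal ⊃ open_valve), so O(open_valve) either way.
The contrapositive of premise 8 (O(¬notify_directive ⊃ ¬open_valve)) is O(open_valve ⊃ notify_directive), and O(open_valve) is already established, so O(notify_directive).
With premise 6, O(notify_directive ⊃ ¬post_bond), the K-axiom yields O(¬post_bond).
Premise 11, O(¬break_seal ⊃ post_bond), contraposes to O(¬post_bond ⊃ break_seal); with O(¬post_bond) we get O(break_seal).
Premise 7, O(¬anonymize_permit ⊃ ¬break_seal), contraposes to O(break_seal ⊃ anonymize_permit); with O(break_seal) we get O(anonymize_permit).
The contrapositive of premise 10 (O(reconcile_dossier ⊃ ¬anonymize_permit)) is O(anonymize_permit ⊃ ¬reconcile_dossier), and O(anonymize_permit) is already established, so O(¬reconcile_dossier).
The contrapositive of premise 4 (O(¬reject_consent ⊃ reconcile_dossier)) is O(¬reconcile_dossier ⊃ reject_consent), and O(¬reconcile_dossier) is already established, so O(reject_consent).
Premises 2, 3, 5, 12 do not contribute to this derivation.
So O(reject_consent) holds, i.e. F(¬reject_consent). The claim follows.

Yes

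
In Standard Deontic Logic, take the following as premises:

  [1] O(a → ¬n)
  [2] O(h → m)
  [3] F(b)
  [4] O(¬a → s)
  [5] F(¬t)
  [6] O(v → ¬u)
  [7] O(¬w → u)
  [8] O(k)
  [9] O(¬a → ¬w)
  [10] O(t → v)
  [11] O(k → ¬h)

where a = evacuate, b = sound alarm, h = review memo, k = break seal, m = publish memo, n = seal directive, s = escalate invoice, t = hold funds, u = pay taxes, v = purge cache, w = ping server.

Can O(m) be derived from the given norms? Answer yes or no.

No

Premise 2 is O(h → m), but O(h) is not derivable from the premises, so it does not yield O(m).
No other premise forces O(m). An ideal world satisfying every premise can still have m false, so O(m) is not derivable.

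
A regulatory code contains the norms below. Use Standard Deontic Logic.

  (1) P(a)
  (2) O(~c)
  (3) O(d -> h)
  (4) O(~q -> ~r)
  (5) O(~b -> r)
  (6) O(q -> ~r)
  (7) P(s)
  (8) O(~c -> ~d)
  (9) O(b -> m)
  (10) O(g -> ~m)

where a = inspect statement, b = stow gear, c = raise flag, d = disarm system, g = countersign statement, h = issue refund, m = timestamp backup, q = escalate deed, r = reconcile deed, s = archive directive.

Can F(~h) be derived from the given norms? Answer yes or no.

Premise 3 is O(d -> h), but O(d) is not derivable from the premises, so it does not yield O(h).
No other premise forces O(h). An ideal world satisfying every premise can still have ~h true, so F(~h) is not derivable.

No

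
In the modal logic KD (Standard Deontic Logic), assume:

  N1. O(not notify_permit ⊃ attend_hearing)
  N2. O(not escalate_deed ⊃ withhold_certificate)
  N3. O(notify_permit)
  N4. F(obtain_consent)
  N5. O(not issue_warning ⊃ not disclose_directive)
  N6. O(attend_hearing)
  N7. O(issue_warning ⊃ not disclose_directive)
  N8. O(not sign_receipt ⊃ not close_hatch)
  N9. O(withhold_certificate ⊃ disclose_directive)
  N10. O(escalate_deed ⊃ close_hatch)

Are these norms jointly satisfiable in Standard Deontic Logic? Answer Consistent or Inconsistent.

Consistent

Premise 1 is O(not notify_permit ⊃ attend_hearing); even if O(attend_hearing) held, inferring O(not notify_permit) would be affirming the consequent — invalid.
So O(not notify_permit) is not derivable, and the apparent clash with O(notify_permit) does not arise.
A world satisfying every obligation exists (e.g. attend_hearing=true, close_hatch=true, disclose_directive=false, escalate_deed=true, issue_warning=false, notify_permit=true, obtain_consent=false, sign_receipt=true, withhold_certificate=false); no atom is both obligatory and forbidden, so the set is consistent.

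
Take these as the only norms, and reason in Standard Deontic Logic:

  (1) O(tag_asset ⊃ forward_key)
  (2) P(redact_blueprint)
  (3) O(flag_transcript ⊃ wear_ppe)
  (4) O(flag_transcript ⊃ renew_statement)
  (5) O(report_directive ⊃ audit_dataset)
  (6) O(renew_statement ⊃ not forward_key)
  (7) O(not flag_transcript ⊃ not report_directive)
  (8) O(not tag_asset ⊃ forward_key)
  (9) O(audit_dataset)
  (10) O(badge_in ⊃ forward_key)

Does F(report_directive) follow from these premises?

Premises 8 and 1 cover both cases: O(not tag_asset ⊃ forward_key) and O(tag_asset ⊃ forward_key). Since not tag_asset ∨ tag_asset is a tautology, O(forward_key) follows.
Premise 6 is O(renew_statement ⊃ not forward_key); contrapositively O(forward_key ⊃ not renew_statement). Since O(forward_key) holds, K gives O(not renew_statement).
Premise 4 is O(flag_transcript ⊃ renew_statement); contrapositively O(not renew_statement ⊃ not flag_transcript). Since O(not renew_statement) holds, K gives O(not flag_transcript).
Applying K to premise 7 (O(not flag_transcript ⊃ not report_directive)) and O(not flag_transcript) yields O(not report_directive).
Premises 2, 3, 5, 9, 10 do not contribute to this derivation.
So O(not report_directive) holds, i.e. F(report_directive). The claim follows.

Yes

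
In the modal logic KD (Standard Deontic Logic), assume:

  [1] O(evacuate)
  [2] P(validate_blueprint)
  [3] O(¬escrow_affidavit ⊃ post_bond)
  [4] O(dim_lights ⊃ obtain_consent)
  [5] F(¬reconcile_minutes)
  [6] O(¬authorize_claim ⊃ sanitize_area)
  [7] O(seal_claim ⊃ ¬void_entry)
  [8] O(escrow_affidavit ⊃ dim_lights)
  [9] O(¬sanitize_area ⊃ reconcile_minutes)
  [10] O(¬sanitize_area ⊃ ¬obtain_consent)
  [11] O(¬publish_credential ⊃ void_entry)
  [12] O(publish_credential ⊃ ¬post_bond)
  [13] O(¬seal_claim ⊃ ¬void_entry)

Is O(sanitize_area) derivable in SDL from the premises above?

Yes

Premises 7 and 13 are O(seal_claim ⊃ ¬void_entry) and O(¬seal_claim ⊃ ¬void_entry); every ideal world satisfies seal_claim or ¬seal_claim, so in either case ¬void_entry holds — hence O(¬void_entry).
Premise 11 is O(¬publish_credential ⊃ void_entry); contrapositively O(¬void_entry ⊃ publish_credential). Since O(¬void_entry) holds, K gives O(publish_credential).
Premise 12 is O(publish_credential ⊃ ¬post_bond); since O(publish_credential), deontic closure gives O(¬post_bond).
Premise 3 is O(¬escrow_affidavit ⊃ post_bond); contrapositively O(¬post_bond ⊃ escrow_affidavit). Since O(¬post_bond) holds, K gives O(escrow_affidavit).
From O(escrow_affidavit) and premise 8, O(escrow_affidavit ⊃ dim_lights), we obtain O(dim_lights).
With premise 4, O(dim_lights ⊃ obtain_consent), the K-axiom yields O(obtain_consent).
The contrapositive of premise 10 (O(¬sanitize_area ⊃ ¬obtain_consent)) is O(obtain_consent ⊃ sanitize_area), and O(obtain_consent) is already established, so O(sanitize_area).
Premises 1, 2, 5, 6, 9 do not contribute to this derivation.
So O(sanitize_area) follows.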